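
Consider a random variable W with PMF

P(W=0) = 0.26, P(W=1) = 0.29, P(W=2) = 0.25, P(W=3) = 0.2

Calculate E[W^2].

3.09

E[W^2] = Σ w^2·P(W=w)
 = 0·0.26 + 1·0.29 + 4·0.25 + 9·0.2
 = 0 + 0.29 + 1 + 1.8
 = 3.09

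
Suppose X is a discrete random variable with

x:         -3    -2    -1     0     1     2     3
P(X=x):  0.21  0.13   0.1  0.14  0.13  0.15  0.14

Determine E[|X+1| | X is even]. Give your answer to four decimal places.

P(X is even) = 0.13 + 0.14 + 0.15 = 0.42.
E[|X+1| | X is even] = [1·0.13 + 1·0.14 + 3·0.15] / 0.42
 = 0.72 / 0.42
 = 12/7

1.7143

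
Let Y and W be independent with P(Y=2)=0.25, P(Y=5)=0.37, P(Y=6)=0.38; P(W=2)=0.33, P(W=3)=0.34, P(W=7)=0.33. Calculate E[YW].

18.4737

E[YW] = Σ_y Σ_w yw · P(Y=y)P(W=w)
 = 4·0.0825 + 6·0.085 + 14·0.0825 + 10·0.1221 + 15·0.1258 + 35·0.1221 + 12·0.1254 + 18·0.1292 + 42·0.1254
 = 0.33 + 0.51 + 1.155 + 1.221 + 1.887 + 4.2735 + 1.5048 + 2.3256 + 5.2668
 = 18.4737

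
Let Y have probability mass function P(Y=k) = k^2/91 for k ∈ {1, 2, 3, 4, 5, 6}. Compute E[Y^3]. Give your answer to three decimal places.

E[Y^3] = Σ y^3·P(Y=y)
 = 1·1/91 + 8·4/91 + 27·9/91 + 64·16/91 + 125·25/91 + 216·36/91
 = 1/91 + 32/91 + 243/91 + 1024/91 + 3125/91 + 7776/91
 = 1743/13

134.077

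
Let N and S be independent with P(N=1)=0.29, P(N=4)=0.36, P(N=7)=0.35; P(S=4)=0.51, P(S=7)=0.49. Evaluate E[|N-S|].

E[|N-S|] = Σ_n Σ_s |n-s| · P(N=n)P(S=s)
 = 3·0.1479 + 6·0.1421 + 0·0.1836 + 3·0.1764 + 3·0.1785 + 0·0.1715
 = 0.4437 + 0.8526 + 0 + 0.5292 + 0.5355 + 0
 = 2.361

2.361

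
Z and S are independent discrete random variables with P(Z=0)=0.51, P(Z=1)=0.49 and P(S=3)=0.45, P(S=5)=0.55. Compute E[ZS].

2.009

E[ZS] = Σ_z Σ_s zs · P(Z=z)P(S=s)
 = 0·0.2295 + 0·0.2805 + 3·0.2205 + 5·0.2695
 = 0 + 0 + 0.6615 + 1.3475
 = 2.009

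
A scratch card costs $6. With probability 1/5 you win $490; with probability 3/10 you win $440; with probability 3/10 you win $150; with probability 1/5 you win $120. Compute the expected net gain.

293

E[payout] = 490·1/5 + 440·3/10 + 150·3/10 + 120·1/5
 = 98 + 132 + 45 + 24
 = 299
Net = 299 - 6 = 293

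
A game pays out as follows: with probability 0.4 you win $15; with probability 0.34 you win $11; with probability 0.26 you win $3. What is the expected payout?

10.52

E[payout] = 15·0.4 + 11·0.34 + 3·0.26
 = 6 + 3.74 + 0.78
 = 10.52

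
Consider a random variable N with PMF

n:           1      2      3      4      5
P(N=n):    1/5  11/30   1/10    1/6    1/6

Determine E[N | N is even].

2.625

P(N is even) = 11/30 + 1/6 = 8/15.
E[N | N is even] = [2·11/30 + 4·1/6] / (8/15)
 = 7/5 / (8/15)
 = 21/8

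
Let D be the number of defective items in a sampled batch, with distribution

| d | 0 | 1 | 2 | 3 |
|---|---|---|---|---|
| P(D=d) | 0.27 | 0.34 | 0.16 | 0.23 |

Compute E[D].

E[D] = Σ d·P(D=d)
 = 0·0.27 + 1·0.34 + 2·0.16 + 3·0.23
 = 0 + 0.34 + 0.32 + 0.69
 = 1.35

1.35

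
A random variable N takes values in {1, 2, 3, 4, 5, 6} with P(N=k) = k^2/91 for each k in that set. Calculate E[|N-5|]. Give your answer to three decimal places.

0.945

E[|N-5|] = Σ |n-5|·P(N=n)
 = 4·1/91 + 3·4/91 + 2·9/91 + 1·16/91 + 0·25/91 + 1·36/91
 = 4/91 + 12/91 + 18/91 + 16/91 + 0 + 36/91
 = 86/91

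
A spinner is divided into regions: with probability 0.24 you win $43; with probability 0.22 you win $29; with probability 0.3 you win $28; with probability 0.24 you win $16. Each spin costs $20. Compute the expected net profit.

E[payout] = 43·0.24 + 29·0.22 + 28·0.3 + 16·0.24
 = 10.32 + 6.38 + 8.4 + 3.84
 = 28.94
Net = 28.94 - 20 = 8.94

8.94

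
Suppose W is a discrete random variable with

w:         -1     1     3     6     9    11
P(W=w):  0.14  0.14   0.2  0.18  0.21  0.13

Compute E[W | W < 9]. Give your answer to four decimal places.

2.5455

P(W < 9) = 0.14 + 0.14 + 0.2 + 0.18 = 0.66.
E[W | W < 9] = [(-1)·0.14 + 1·0.14 + 3·0.2 + 6·0.18] / 0.66
 = 1.68 / 0.66
 = 28/11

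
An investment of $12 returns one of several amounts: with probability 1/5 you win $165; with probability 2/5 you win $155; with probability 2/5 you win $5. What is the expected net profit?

85

E[payout] = 165·1/5 + 155·2/5 + 5·2/5
 = 33 + 62 + 2
 = 97
Net = 97 - 12 = 85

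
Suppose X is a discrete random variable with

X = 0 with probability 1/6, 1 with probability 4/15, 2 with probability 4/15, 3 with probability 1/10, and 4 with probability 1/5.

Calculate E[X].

1.9

E[X] = Σ x·P(X=x)
 = 0·1/6 + 1·4/15 + 2·4/15 + 3·1/10 + 4·1/5
 = 0 + 4/15 + 8/15 + 3/10 + 4/5
 = 19/10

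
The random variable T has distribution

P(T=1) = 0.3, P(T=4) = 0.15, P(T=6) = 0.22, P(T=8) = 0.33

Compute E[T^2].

31.74

E[T^2] = Σ t^2·P(T=t)
 = 1·0.3 + 16·0.15 + 36·0.22 + 64·0.33
 = 0.3 + 2.4 + 7.92 + 21.12
 = 31.74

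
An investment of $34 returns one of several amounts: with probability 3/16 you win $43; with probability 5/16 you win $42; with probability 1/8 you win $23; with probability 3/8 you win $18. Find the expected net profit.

-3.1875

E[payout] = 43·3/16 + 42·5/16 + 23·1/8 + 18·3/8
 = 129/16 + 105/8 + 23/8 + 27/4
 = 493/16
Net = 493/16 - 34 = -51/16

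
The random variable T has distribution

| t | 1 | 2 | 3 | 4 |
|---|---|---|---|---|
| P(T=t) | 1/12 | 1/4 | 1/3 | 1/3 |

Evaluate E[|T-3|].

E[|T-3|] = Σ |t-3|·P(T=t)
 = 2·1/12 + 1·1/4 + 0·1/3 + 1·1/3
 = 1/6 + 1/4 + 0 + 1/3
 = 3/4

0.75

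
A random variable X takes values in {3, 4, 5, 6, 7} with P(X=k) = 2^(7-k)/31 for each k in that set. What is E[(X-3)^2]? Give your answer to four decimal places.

1.8710

E[(X-3)^2] = Σ (x-3)^2·P(X=x)
 = 0·16/31 + 1·8/31 + 4·4/31 + 9·2/31 + 16·1/31
 = 0 + 8/31 + 16/31 + 18/31 + 16/31
 = 58/31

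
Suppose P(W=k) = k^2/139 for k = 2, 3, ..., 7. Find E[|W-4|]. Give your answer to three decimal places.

1.878

E[|W-4|] = Σ |w-4|·P(W=w)
 = 2·4/139 + 1·9/139 + 0·16/139 + 1·25/139 + 2·36/139 + 3·49/139
 = 8/139 + 9/139 + 0 + 25/139 + 72/139 + 147/139
 = 261/139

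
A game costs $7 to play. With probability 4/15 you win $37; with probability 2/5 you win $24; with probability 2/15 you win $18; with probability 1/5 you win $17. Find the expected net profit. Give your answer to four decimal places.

18.2667

E[payout] = 37·4/15 + 24·2/5 + 18·2/15 + 17·1/5
 = 148/15 + 48/5 + 12/5 + 17/5
 = 379/15
Net = 379/15 - 7 = 274/15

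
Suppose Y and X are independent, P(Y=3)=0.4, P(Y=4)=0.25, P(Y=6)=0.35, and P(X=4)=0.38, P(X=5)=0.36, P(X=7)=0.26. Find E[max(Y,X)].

5.532

E[max(Y,X)] = Σ_y Σ_x max(y,x) · P(Y=y)P(X=x)
 = 4·0.152 + 5·0.144 + 7·0.104 + 4·0.095 + 5·0.09 + 7·0.065 + 6·0.133 + 6·0.126 + 7·0.091
 = 0.608 + 0.72 + 0.728 + 0.38 + 0.45 + 0.455 + 0.798 + 0.756 + 0.637
 = 5.532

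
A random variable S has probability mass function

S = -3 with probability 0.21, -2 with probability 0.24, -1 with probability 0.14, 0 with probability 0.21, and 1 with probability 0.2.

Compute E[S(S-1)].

E[S(S-1)] = Σ s(s-1)·P(S=s)
 = 12·0.21 + 6·0.24 + 2·0.14 + 0·0.21 + 0·0.2
 = 2.52 + 1.44 + 0.28 + 0 + 0
 = 4.24

4.24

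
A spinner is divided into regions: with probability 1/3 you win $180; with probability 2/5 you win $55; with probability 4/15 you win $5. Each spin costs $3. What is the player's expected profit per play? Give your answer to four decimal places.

80.3333

E[payout] = 180·1/3 + 55·2/5 + 5·4/15
 = 60 + 22 + 4/3
 = 250/3
Net = 250/3 - 3 = 241/3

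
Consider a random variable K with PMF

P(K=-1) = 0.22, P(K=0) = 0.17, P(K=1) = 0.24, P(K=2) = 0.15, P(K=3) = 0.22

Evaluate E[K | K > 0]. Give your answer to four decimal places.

P(K > 0) = 0.24 + 0.15 + 0.22 = 0.61.
E[K | K > 0] = [1·0.24 + 2·0.15 + 3·0.22] / 0.61
 = 1.2 / 0.61
 = 120/61

1.9672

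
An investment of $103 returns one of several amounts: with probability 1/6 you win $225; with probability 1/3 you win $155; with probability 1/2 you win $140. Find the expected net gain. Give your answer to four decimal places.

E[payout] = 225·1/6 + 155·1/3 + 140·1/2
 = 75/2 + 155/3 + 70
 = 955/6
Net = 955/6 - 103 = 337/6

56.1667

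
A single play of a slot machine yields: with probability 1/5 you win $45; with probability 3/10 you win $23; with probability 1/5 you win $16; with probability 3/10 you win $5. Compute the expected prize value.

E[payout] = 45·1/5 + 23·3/10 + 16·1/5 + 5·3/10
 = 9 + 69/10 + 16/5 + 3/2
 = 103/5

20.6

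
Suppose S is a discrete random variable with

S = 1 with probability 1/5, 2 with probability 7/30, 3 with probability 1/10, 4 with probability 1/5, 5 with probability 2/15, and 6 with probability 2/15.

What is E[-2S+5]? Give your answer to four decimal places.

-1.4667

E[-2S+5] = Σ (-2s+5)·P(S=s)
 = 3·1/5 + 1·7/30 + (-1)·1/10 + (-3)·1/5 + (-5)·2/15 + (-7)·2/15
 = 3/5 + 7/30 + (-1/10) + (-3/5) + (-2/3) + (-14/15)
 = -22/15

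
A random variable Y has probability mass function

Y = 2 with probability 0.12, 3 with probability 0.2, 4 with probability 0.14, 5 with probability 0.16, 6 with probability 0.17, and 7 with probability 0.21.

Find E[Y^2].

24.93

E[Y^2] = Σ y^2·P(Y=y)
 = 4·0.12 + 9·0.2 + 16·0.14 + 25·0.16 + 36·0.17 + 49·0.21
 = 0.48 + 1.8 + 2.24 + 4 + 6.12 + 10.29
 = 24.93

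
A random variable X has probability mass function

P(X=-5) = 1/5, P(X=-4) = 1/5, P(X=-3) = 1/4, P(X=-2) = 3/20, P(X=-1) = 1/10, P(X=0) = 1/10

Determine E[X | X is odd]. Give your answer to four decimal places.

P(X is odd) = 1/5 + 1/4 + 1/10 = 11/20.
E[X | X is odd] = [(-5)·1/5 + (-3)·1/4 + (-1)·1/10] / (11/20)
 = -37/20 / (11/20)
 = -37/11

-3.3636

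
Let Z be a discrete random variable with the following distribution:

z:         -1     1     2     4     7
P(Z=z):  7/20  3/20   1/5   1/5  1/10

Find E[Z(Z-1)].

E[Z(Z-1)] = Σ z(z-1)·P(Z=z)
 = 2·7/20 + 0·3/20 + 2·1/5 + 12·1/5 + 42·1/10
 = 7/10 + 0 + 2/5 + 12/5 + 21/5
 = 77/10

7.7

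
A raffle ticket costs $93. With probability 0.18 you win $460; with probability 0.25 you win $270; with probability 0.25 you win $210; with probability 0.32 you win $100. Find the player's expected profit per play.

E[payout] = 460·0.18 + 270·0.25 + 210·0.25 + 100·0.32
 = 82.8 + 67.5 + 52.5 + 32
 = 234.8
Net = 234.8 - 93 = 141.8

141.8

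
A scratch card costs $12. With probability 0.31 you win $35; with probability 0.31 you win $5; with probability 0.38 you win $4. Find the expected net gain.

E[payout] = 35·0.31 + 5·0.31 + 4·0.38
 = 10.85 + 1.55 + 1.52
 = 13.92
Net = 13.92 - 12 = 1.92

1.92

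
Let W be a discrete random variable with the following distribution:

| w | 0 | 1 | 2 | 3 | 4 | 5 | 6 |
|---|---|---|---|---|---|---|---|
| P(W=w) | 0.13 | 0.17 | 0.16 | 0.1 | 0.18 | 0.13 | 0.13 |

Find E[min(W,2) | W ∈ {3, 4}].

2

P(W ∈ {3, 4}) = 0.1 + 0.18 = 0.28.
E[min(W,2) | W ∈ {3, 4}] = [2·0.1 + 2·0.18] / 0.28
 = 0.56 / 0.28
 = 2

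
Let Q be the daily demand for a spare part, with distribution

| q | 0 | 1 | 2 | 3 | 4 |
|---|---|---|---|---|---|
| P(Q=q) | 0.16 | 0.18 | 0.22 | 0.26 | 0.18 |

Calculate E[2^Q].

E[2^Q] = Σ 2^q·P(Q=q)
 = 1·0.16 + 2·0.18 + 4·0.22 + 8·0.26 + 16·0.18
 = 0.16 + 0.36 + 0.88 + 2.08 + 2.88
 = 6.36

6.36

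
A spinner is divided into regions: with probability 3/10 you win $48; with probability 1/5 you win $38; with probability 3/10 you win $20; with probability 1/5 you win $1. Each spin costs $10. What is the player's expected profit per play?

E[payout] = 48·3/10 + 38·1/5 + 20·3/10 + 1·1/5
 = 72/5 + 38/5 + 6 + 1/5
 = 141/5
Net = 141/5 - 10 = 91/5

18.2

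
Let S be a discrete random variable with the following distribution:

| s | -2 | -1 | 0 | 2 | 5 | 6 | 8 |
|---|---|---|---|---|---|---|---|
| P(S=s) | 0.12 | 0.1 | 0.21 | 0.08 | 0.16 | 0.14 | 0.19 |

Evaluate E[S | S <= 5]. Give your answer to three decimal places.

0.925

P(S <= 5) = 0.12 + 0.1 + 0.21 + 0.08 + 0.16 = 0.67.
E[S | S <= 5] = [(-2)·0.12 + (-1)·0.1 + 0·0.21 + 2·0.08 + 5·0.16] / 0.67
 = 0.62 / 0.67
 = 62/67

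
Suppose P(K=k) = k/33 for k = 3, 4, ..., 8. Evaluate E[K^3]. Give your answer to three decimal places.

E[K^3] = Σ k^3·P(K=k)
 = 27·1/11 + 64·4/33 + 125·5/33 + 216·2/11 + 343·7/33 + 512·8/33
 = 27/11 + 256/33 + 625/33 + 432/11 + 2401/33 + 4096/33
 = 8755/33

265.303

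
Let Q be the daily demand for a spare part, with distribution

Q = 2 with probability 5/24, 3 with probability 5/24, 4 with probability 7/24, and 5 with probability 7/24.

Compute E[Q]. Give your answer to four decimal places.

E[Q] = Σ q·P(Q=q)
 = 2·5/24 + 3·5/24 + 4·7/24 + 5·7/24
 = 5/12 + 5/8 + 7/6 + 35/24
 = 11/3

3.6667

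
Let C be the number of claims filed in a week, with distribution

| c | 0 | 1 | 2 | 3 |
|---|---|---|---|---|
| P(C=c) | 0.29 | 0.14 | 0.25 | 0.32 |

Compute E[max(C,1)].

1.89

E[max(C,1)] = Σ max(c,1)·P(C=c)
 = 1·0.29 + 1·0.14 + 2·0.25 + 3·0.32
 = 0.29 + 0.14 + 0.5 + 0.96
 = 1.89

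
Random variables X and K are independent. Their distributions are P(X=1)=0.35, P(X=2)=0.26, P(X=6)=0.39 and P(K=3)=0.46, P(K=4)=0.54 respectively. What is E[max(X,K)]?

4.4994

E[max(X,K)] = Σ_x Σ_k max(x,k) · P(X=x)P(K=k)
 = 3·0.161 + 4·0.189 + 3·0.1196 + 4·0.1404 + 6·0.1794 + 6·0.2106
 = 0.483 + 0.756 + 0.3588 + 0.5616 + 1.0764 + 1.2636
 = 4.4994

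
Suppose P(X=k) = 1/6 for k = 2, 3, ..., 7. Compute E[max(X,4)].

E[max(X,4)] = Σ max(x,4)·P(X=x)
 = 4·1/6 + 4·1/6 + 4·1/6 + 5·1/6 + 6·1/6 + 7·1/6
 = 2/3 + 2/3 + 2/3 + 5/6 + 1 + 7/6
 = 5

5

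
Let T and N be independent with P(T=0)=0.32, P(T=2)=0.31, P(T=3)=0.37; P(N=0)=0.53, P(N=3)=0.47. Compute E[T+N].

E[T+N] = Σ_t Σ_n (t+n) · P(T=t)P(N=n)
 = 0·0.1696 + 3·0.1504 + 2·0.1643 + 5·0.1457 + 3·0.1961 + 6·0.1739
 = 0 + 0.4512 + 0.3286 + 0.7285 + 0.5883 + 1.0434
 = 3.14

3.14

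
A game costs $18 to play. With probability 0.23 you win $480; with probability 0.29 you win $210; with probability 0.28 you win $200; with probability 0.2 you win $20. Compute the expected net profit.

213.3

E[payout] = 480·0.23 + 210·0.29 + 200·0.28 + 20·0.2
 = 110.4 + 60.9 + 56 + 4
 = 231.3
Net = 231.3 - 18 = 213.3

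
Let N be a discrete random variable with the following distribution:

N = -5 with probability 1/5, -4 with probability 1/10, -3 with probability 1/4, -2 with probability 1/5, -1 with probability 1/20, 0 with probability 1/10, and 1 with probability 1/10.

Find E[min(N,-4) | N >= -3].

-4

P(N >= -3) = 1/4 + 1/5 + 1/20 + 1/10 + 1/10 = 7/10.
E[min(N,-4) | N >= -3] = [(-4)·1/4 + (-4)·1/5 + (-4)·1/20 + (-4)·1/10 + (-4)·1/10] / (7/10)
 = -14/5 / (7/10)
 = -4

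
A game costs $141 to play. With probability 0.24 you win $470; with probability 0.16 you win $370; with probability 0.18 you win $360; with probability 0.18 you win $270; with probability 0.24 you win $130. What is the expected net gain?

E[payout] = 470·0.24 + 370·0.16 + 360·0.18 + 270·0.18 + 130·0.24
 = 112.8 + 59.2 + 64.8 + 48.6 + 31.2
 = 316.6
Net = 316.6 - 141 = 175.6

175.6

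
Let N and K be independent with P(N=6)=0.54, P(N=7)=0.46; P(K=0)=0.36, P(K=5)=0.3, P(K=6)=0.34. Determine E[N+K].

10

E[N+K] = Σ_n Σ_k (n+k) · P(N=n)P(K=k)
 = 6·0.1944 + 11·0.162 + 12·0.1836 + 7·0.1656 + 12·0.138 + 13·0.1564
 = 1.1664 + 1.782 + 2.2032 + 1.1592 + 1.656 + 2.0332
 = 10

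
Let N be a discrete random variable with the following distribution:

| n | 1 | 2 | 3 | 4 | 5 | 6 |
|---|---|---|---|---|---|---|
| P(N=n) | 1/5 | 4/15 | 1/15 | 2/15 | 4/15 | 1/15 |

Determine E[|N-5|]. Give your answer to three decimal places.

E[|N-5|] = Σ |n-5|·P(N=n)
 = 4·1/5 + 3·4/15 + 2·1/15 + 1·2/15 + 0·4/15 + 1·1/15
 = 4/5 + 4/5 + 2/15 + 2/15 + 0 + 1/15
 = 29/15

1.933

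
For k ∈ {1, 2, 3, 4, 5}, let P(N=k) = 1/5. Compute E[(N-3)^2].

2

E[(N-3)^2] = Σ (n-3)^2·P(N=n)
 = 4·1/5 + 1·1/5 + 0·1/5 + 1·1/5 + 4·1/5
 = 4/5 + 1/5 + 0 + 1/5 + 4/5
 = 2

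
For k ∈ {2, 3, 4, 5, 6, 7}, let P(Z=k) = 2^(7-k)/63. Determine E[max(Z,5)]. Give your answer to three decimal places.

5.063

E[max(Z,5)] = Σ max(z,5)·P(Z=z)
 = 5·32/63 + 5·16/63 + 5·8/63 + 5·4/63 + 6·2/63 + 7·1/63
 = 160/63 + 80/63 + 40/63 + 20/63 + 4/21 + 1/9
 = 319/63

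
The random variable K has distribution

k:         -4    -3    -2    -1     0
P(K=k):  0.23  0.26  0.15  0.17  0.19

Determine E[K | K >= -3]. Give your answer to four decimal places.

P(K >= -3) = 0.26 + 0.15 + 0.17 + 0.19 = 0.77.
E[K | K >= -3] = [(-3)·0.26 + (-2)·0.15 + (-1)·0.17 + 0·0.19] / 0.77
 = -1.25 / 0.77
 = -125/77

-1.6234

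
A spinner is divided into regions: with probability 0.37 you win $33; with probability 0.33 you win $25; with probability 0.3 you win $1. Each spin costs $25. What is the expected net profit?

-4.24

E[payout] = 33·0.37 + 25·0.33 + 1·0.3
 = 12.21 + 8.25 + 0.3
 = 20.76
Net = 20.76 - 25 = -4.24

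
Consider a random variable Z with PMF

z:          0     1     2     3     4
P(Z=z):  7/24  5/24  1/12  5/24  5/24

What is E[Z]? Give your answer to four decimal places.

1.8333

E[Z] = Σ z·P(Z=z)
 = 0·7/24 + 1·5/24 + 2·1/12 + 3·5/24 + 4·5/24
 = 0 + 5/24 + 1/6 + 5/8 + 5/6
 = 11/6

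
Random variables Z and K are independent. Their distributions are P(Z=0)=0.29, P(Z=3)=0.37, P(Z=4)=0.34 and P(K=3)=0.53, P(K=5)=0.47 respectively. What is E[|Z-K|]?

1.8304

E[|Z-K|] = Σ_z Σ_k |z-k| · P(Z=z)P(K=k)
 = 3·0.1537 + 5·0.1363 + 0·0.1961 + 2·0.1739 + 1·0.1802 + 1·0.1598
 = 0.4611 + 0.6815 + 0 + 0.3478 + 0.1802 + 0.1598
 = 1.8304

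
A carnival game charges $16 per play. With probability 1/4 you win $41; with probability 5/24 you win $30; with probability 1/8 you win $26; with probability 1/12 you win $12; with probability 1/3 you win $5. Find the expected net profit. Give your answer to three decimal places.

E[payout] = 41·1/4 + 30·5/24 + 26·1/8 + 12·1/12 + 5·1/3
 = 41/4 + 25/4 + 13/4 + 1 + 5/3
 = 269/12
Net = 269/12 - 16 = 77/12

6.417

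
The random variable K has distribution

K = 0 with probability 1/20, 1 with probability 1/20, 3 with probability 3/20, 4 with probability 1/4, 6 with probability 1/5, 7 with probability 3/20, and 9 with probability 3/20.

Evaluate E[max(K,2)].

5.25

E[max(K,2)] = Σ max(k,2)·P(K=k)
 = 2·1/20 + 2·1/20 + 3·3/20 + 4·1/4 + 6·1/5 + 7·3/20 + 9·3/20
 = 1/10 + 1/10 + 9/20 + 1 + 6/5 + 21/20 + 27/20
 = 21/4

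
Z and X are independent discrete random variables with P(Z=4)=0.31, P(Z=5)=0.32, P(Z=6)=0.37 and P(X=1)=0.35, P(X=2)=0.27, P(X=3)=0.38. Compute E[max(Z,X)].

E[max(Z,X)] = Σ_z Σ_x max(z,x) · P(Z=z)P(X=x)
 = 4·0.1085 + 4·0.0837 + 4·0.1178 + 5·0.112 + 5·0.0864 + 5·0.1216 + 6·0.1295 + 6·0.0999 + 6·0.1406
 = 0.434 + 0.3348 + 0.4712 + 0.56 + 0.432 + 0.608 + 0.777 + 0.5994 + 0.8436
 = 5.06

5.06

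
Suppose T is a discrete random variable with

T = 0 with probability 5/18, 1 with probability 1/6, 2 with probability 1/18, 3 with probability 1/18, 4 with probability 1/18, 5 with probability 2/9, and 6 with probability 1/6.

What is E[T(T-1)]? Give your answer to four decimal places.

10.5556

E[T(T-1)] = Σ t(t-1)·P(T=t)
 = 0·5/18 + 0·1/6 + 2·1/18 + 6·1/18 + 12·1/18 + 20·2/9 + 30·1/6
 = 0 + 0 + 1/9 + 1/3 + 2/3 + 40/9 + 5
 = 95/9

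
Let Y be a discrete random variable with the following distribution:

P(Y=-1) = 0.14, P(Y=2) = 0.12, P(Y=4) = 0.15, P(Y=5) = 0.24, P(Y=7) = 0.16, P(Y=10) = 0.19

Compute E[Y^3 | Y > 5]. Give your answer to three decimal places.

699.657

P(Y > 5) = 0.16 + 0.19 = 0.35.
E[Y^3 | Y > 5] = [343·0.16 + 1000·0.19] / 0.35
 = 244.88 / 0.35
 = 24488/35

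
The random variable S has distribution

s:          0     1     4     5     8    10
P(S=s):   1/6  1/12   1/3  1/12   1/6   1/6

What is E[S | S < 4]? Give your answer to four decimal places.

P(S < 4) = 1/6 + 1/12 = 1/4.
E[S | S < 4] = [0·1/6 + 1·1/12] / (1/4)
 = 1/12 / (1/4)
 = 1/3

0.3333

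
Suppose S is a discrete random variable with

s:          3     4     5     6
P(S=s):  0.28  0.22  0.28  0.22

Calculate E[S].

4.44

E[S] = Σ s·P(S=s)
 = 3·0.28 + 4·0.22 + 5·0.28 + 6·0.22
 = 0.84 + 0.88 + 1.4 + 1.32
 = 4.44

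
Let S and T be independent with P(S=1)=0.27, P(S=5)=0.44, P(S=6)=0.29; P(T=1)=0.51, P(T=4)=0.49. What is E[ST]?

10.3987

E[ST] = Σ_s Σ_t st · P(S=s)P(T=t)
 = 1·0.1377 + 4·0.1323 + 5·0.2244 + 20·0.2156 + 6·0.1479 + 24·0.1421
 = 0.1377 + 0.5292 + 1.122 + 4.312 + 0.8874 + 3.4104
 = 10.3987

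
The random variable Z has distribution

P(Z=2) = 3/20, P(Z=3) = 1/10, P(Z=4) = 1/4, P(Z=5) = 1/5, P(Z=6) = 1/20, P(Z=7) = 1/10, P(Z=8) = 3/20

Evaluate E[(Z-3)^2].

7

E[(Z-3)^2] = Σ (z-3)^2·P(Z=z)
 = 1·3/20 + 0·1/10 + 1·1/4 + 4·1/5 + 9·1/20 + 16·1/10 + 25·3/20
 = 3/20 + 0 + 1/4 + 4/5 + 9/20 + 8/5 + 15/4
 = 7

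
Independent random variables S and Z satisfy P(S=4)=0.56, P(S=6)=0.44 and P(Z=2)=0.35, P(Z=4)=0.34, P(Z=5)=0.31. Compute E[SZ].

E[SZ] = Σ_s Σ_z sz · P(S=s)P(Z=z)
 = 8·0.196 + 16·0.1904 + 20·0.1736 + 12·0.154 + 24·0.1496 + 30·0.1364
 = 1.568 + 3.0464 + 3.472 + 1.848 + 3.5904 + 4.092
 = 17.6168

17.6168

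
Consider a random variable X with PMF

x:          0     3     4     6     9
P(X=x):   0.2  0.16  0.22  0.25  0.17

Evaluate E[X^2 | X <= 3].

4

P(X <= 3) = 0.2 + 0.16 = 0.36.
E[X^2 | X <= 3] = [0·0.2 + 9·0.16] / 0.36
 = 1.44 / 0.36
 = 4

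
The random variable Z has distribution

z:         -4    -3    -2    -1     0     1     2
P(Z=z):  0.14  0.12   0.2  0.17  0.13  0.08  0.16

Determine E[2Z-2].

E[2Z-2] = Σ (2z-2)·P(Z=z)
 = (-10)·0.14 + (-8)·0.12 + (-6)·0.2 + (-4)·0.17 + (-2)·0.13 + 0·0.08 + 2·0.16
 = (-1.4) + (-0.96) + (-1.2) + (-0.68) + (-0.26) + 0 + 0.32
 = -4.18

-4.18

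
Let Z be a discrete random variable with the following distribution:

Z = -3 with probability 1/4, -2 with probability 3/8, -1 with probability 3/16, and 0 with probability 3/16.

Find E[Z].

E[Z] = Σ z·P(Z=z)
 = (-3)·1/4 + (-2)·3/8 + (-1)·3/16 + 0·3/16
 = (-3/4) + (-3/4) + (-3/16) + 0
 = -27/16

-1.6875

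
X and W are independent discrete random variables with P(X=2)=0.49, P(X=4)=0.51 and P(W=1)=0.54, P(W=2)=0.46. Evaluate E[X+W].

4.48

E[X+W] = Σ_x Σ_w (x+w) · P(X=x)P(W=w)
 = 3·0.2646 + 4·0.2254 + 5·0.2754 + 6·0.2346
 = 0.7938 + 0.9016 + 1.377 + 1.4076
 = 4.48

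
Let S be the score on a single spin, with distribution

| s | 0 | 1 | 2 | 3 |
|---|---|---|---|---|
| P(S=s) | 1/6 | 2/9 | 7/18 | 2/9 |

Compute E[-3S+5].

0

E[-3S+5] = Σ (-3s+5)·P(S=s)
 = 5·1/6 + 2·2/9 + (-1)·7/18 + (-4)·2/9
 = 5/6 + 4/9 + (-7/18) + (-8/9)
 = 0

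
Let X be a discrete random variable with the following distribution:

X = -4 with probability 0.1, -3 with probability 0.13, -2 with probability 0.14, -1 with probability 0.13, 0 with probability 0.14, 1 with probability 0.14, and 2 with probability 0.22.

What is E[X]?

E[X] = Σ x·P(X=x)
 = (-4)·0.1 + (-3)·0.13 + (-2)·0.14 + (-1)·0.13 + 0·0.14 + 1·0.14 + 2·0.22
 = (-0.4) + (-0.39) + (-0.28) + (-0.13) + 0 + 0.14 + 0.44
 = -0.62

-0.62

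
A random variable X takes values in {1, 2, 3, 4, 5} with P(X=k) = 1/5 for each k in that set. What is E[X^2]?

11

E[X^2] = Σ x^2·P(X=x)
 = 1·1/5 + 4·1/5 + 9·1/5 + 16·1/5 + 25·1/5
 = 1/5 + 4/5 + 9/5 + 16/5 + 5
 = 11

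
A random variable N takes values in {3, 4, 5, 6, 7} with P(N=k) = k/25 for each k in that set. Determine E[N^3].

E[N^3] = Σ n^3·P(N=n)
 = 27·3/25 + 64·4/25 + 125·1/5 + 216·6/25 + 343·7/25
 = 81/25 + 256/25 + 25 + 1296/25 + 2401/25
 = 4659/25

186.36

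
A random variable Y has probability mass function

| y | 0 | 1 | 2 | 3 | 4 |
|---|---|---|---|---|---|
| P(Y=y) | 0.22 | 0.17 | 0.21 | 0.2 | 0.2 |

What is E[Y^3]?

E[Y^3] = Σ y^3·P(Y=y)
 = 0·0.22 + 1·0.17 + 8·0.21 + 27·0.2 + 64·0.2
 = 0 + 0.17 + 1.68 + 5.4 + 12.8
 = 20.05

20.05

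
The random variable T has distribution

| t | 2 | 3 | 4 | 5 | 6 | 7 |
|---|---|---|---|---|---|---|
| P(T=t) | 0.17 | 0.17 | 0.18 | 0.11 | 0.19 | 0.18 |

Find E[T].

E[T] = Σ t·P(T=t)
 = 2·0.17 + 3·0.17 + 4·0.18 + 5·0.11 + 6·0.19 + 7·0.18
 = 0.34 + 0.51 + 0.72 + 0.55 + 1.14 + 1.26
 = 4.52

4.52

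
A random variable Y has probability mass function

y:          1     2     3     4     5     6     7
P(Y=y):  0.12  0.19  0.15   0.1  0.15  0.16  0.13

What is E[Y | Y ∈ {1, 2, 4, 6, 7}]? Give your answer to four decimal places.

3.9571

P(Y ∈ {1, 2, 4, 6, 7}) = 0.12 + 0.19 + 0.1 + 0.16 + 0.13 = 0.7.
E[Y | Y ∈ {1, 2, 4, 6, 7}] = [1·0.12 + 2·0.19 + 4·0.1 + 6·0.16 + 7·0.13] / 0.7
 = 2.77 / 0.7
 = 277/70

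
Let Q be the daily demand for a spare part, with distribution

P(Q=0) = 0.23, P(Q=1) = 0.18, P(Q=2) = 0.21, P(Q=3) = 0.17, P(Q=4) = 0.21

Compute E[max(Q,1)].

E[max(Q,1)] = Σ max(q,1)·P(Q=q)
 = 1·0.23 + 1·0.18 + 2·0.21 + 3·0.17 + 4·0.21
 = 0.23 + 0.18 + 0.42 + 0.51 + 0.84
 = 2.18

2.18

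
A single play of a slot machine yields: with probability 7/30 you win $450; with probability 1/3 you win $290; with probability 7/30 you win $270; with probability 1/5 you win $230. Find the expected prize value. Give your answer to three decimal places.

310.667

E[payout] = 450·7/30 + 290·1/3 + 270·7/30 + 230·1/5
 = 105 + 290/3 + 63 + 46
 = 932/3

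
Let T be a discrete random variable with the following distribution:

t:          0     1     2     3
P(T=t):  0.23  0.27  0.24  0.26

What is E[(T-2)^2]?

E[(T-2)^2] = Σ (t-2)^2·P(T=t)
 = 4·0.23 + 1·0.27 + 0·0.24 + 1·0.26
 = 0.92 + 0.27 + 0 + 0.26
 = 1.45

1.45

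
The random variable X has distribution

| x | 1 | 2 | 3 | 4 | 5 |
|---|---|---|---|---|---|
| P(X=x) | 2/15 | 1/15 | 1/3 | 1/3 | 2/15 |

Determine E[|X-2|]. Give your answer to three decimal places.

E[|X-2|] = Σ |x-2|·P(X=x)
 = 1·2/15 + 0·1/15 + 1·1/3 + 2·1/3 + 3·2/15
 = 2/15 + 0 + 1/3 + 2/3 + 2/5
 = 23/15

1.533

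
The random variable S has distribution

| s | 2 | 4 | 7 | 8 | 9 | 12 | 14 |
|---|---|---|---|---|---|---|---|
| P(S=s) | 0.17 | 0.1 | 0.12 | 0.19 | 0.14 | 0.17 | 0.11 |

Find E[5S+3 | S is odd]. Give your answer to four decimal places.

P(S is odd) = 0.12 + 0.14 = 0.26.
E[5S+3 | S is odd] = [38·0.12 + 48·0.14] / 0.26
 = 11.28 / 0.26
 = 564/13

43.3846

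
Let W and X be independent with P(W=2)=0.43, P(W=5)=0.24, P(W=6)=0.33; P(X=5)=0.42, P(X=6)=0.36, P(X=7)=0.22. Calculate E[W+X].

E[W+X] = Σ_w Σ_x (w+x) · P(W=w)P(X=x)
 = 7·0.1806 + 8·0.1548 + 9·0.0946 + 10·0.1008 + 11·0.0864 + 12·0.0528 + 11·0.1386 + 12·0.1188 + 13·0.0726
 = 1.2642 + 1.2384 + 0.8514 + 1.008 + 0.9504 + 0.6336 + 1.5246 + 1.4256 + 0.9438
 = 9.84

9.84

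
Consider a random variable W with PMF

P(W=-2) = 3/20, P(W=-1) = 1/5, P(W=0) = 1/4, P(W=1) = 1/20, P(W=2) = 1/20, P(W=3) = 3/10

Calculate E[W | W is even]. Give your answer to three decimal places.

-0.444

P(W is even) = 3/20 + 1/4 + 1/20 = 9/20.
E[W | W is even] = [(-2)·3/20 + 0·1/4 + 2·1/20] / (9/20)
 = -1/5 / (9/20)
 = -4/9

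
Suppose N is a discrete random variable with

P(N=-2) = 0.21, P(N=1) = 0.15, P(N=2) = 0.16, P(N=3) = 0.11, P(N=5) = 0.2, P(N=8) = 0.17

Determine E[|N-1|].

E[|N-1|] = Σ |n-1|·P(N=n)
 = 3·0.21 + 0·0.15 + 1·0.16 + 2·0.11 + 4·0.2 + 7·0.17
 = 0.63 + 0 + 0.16 + 0.22 + 0.8 + 1.19
 = 3

3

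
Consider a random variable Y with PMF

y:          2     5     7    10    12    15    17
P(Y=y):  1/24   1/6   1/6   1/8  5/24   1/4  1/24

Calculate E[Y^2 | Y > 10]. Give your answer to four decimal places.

P(Y > 10) = 5/24 + 1/4 + 1/24 = 1/2.
E[Y^2 | Y > 10] = [144·5/24 + 225·1/4 + 289·1/24] / (1/2)
 = 2359/24 / (1/2)
 = 2359/12

196.5833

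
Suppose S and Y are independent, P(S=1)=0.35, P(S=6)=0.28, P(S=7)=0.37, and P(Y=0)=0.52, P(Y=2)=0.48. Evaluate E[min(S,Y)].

E[min(S,Y)] = Σ_s Σ_y min(s,y) · P(S=s)P(Y=y)
 = 0·0.182 + 1·0.168 + 0·0.1456 + 2·0.1344 + 0·0.1924 + 2·0.1776
 = 0 + 0.168 + 0 + 0.2688 + 0 + 0.3552
 = 0.792

0.792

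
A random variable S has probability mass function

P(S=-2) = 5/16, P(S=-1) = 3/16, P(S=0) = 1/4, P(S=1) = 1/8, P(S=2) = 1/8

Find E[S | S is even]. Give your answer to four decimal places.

P(S is even) = 5/16 + 1/4 + 1/8 = 11/16.
E[S | S is even] = [(-2)·5/16 + 0·1/4 + 2·1/8] / (11/16)
 = -3/8 / (11/16)
 = -6/11

-0.5455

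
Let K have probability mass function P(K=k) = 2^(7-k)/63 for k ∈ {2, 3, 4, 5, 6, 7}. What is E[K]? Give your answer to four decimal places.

2.9048

E[K] = Σ k·P(K=k)
 = 2·32/63 + 3·16/63 + 4·8/63 + 5·4/63 + 6·2/63 + 7·1/63
 = 64/63 + 16/21 + 32/63 + 20/63 + 4/21 + 1/9
 = 61/21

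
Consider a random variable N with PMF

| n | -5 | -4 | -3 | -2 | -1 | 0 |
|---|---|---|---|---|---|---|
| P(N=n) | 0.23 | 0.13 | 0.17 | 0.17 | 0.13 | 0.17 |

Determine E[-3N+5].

12.95

E[-3N+5] = Σ (-3n+5)·P(N=n)
 = 20·0.23 + 17·0.13 + 14·0.17 + 11·0.17 + 8·0.13 + 5·0.17
 = 4.6 + 2.21 + 2.38 + 1.87 + 1.04 + 0.85
 = 12.95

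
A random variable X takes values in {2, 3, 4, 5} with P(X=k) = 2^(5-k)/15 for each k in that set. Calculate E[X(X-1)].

5.6

E[X(X-1)] = Σ x(x-1)·P(X=x)
 = 2·8/15 + 6·4/15 + 12·2/15 + 20·1/15
 = 16/15 + 8/5 + 8/5 + 4/3
 = 28/5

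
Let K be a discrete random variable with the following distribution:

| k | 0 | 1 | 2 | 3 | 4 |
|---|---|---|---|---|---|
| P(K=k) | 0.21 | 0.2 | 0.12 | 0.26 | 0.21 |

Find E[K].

2.06

E[K] = Σ k·P(K=k)
 = 0·0.21 + 1·0.2 + 2·0.12 + 3·0.26 + 4·0.21
 = 0 + 0.2 + 0.24 + 0.78 + 0.84
 = 2.06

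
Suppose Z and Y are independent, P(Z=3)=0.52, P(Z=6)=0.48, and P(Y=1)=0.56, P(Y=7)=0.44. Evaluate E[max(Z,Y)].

5.5664

E[max(Z,Y)] = Σ_z Σ_y max(z,y) · P(Z=z)P(Y=y)
 = 3·0.2912 + 7·0.2288 + 6·0.2688 + 7·0.2112
 = 0.8736 + 1.6016 + 1.6128 + 1.4784
 = 5.5664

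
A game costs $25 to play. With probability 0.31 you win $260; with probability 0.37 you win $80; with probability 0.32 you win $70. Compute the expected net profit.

107.6

E[payout] = 260·0.31 + 80·0.37 + 70·0.32
 = 80.6 + 29.6 + 22.4
 = 132.6
Net = 132.6 - 25 = 107.6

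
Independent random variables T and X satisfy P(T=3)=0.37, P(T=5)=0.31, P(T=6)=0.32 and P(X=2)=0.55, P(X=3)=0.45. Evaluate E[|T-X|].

E[|T-X|] = Σ_t Σ_x |t-x| · P(T=t)P(X=x)
 = 1·0.2035 + 0·0.1665 + 3·0.1705 + 2·0.1395 + 4·0.176 + 3·0.144
 = 0.2035 + 0 + 0.5115 + 0.279 + 0.704 + 0.432
 = 2.13

2.13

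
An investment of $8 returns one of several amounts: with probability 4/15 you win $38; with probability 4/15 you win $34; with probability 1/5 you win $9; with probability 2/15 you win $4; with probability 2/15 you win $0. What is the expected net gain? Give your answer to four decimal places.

E[payout] = 38·4/15 + 34·4/15 + 9·1/5 + 4·2/15 + 0·2/15
 = 152/15 + 136/15 + 9/5 + 8/15 + 0
 = 323/15
Net = 323/15 - 8 = 203/15

13.5333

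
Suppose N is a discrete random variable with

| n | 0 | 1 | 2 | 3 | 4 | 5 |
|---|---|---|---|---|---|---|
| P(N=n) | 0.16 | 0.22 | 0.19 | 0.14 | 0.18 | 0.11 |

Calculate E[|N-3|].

E[|N-3|] = Σ |n-3|·P(N=n)
 = 3·0.16 + 2·0.22 + 1·0.19 + 0·0.14 + 1·0.18 + 2·0.11
 = 0.48 + 0.44 + 0.19 + 0 + 0.18 + 0.22
 = 1.51

1.51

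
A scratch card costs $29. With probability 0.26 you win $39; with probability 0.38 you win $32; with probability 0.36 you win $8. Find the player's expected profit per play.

E[payout] = 39·0.26 + 32·0.38 + 8·0.36
 = 10.14 + 12.16 + 2.88
 = 25.18
Net = 25.18 - 29 = -3.82

-3.82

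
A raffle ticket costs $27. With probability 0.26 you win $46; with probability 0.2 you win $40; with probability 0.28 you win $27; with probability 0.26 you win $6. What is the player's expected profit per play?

E[payout] = 46·0.26 + 40·0.2 + 27·0.28 + 6·0.26
 = 11.96 + 8 + 7.56 + 1.56
 = 29.08
Net = 29.08 - 27 = 2.08

2.08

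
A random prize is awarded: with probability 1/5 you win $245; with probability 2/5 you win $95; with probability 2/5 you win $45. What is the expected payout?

E[payout] = 245·1/5 + 95·2/5 + 45·2/5
 = 49 + 38 + 18
 = 105

105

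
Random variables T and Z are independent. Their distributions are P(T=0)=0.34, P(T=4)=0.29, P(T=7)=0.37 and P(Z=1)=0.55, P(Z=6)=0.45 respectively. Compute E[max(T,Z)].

5.116

E[max(T,Z)] = Σ_t Σ_z max(t,z) · P(T=t)P(Z=z)
 = 1·0.187 + 6·0.153 + 4·0.1595 + 6·0.1305 + 7·0.2035 + 7·0.1665
 = 0.187 + 0.918 + 0.638 + 0.783 + 1.4245 + 1.1655
 = 5.116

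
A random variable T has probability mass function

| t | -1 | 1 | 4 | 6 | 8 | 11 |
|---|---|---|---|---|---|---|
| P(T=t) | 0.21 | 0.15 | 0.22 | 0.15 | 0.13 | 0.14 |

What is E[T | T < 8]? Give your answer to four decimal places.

P(T < 8) = 0.21 + 0.15 + 0.22 + 0.15 = 0.73.
E[T | T < 8] = [(-1)·0.21 + 1·0.15 + 4·0.22 + 6·0.15] / 0.73
 = 1.72 / 0.73
 = 172/73

2.3562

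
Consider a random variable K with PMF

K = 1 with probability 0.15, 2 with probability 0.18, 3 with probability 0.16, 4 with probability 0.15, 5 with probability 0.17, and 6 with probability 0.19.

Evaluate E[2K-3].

E[2K-3] = Σ (2k-3)·P(K=k)
 = (-1)·0.15 + 1·0.18 + 3·0.16 + 5·0.15 + 7·0.17 + 9·0.19
 = (-0.15) + 0.18 + 0.48 + 0.75 + 1.19 + 1.71
 = 4.16

4.16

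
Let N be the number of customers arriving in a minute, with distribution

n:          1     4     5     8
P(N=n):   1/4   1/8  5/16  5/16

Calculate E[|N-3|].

E[|N-3|] = Σ |n-3|·P(N=n)
 = 2·1/4 + 1·1/8 + 2·5/16 + 5·5/16
 = 1/2 + 1/8 + 5/8 + 25/16
 = 45/16

2.8125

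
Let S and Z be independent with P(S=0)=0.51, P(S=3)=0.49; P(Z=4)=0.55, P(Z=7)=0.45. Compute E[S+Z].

6.82

E[S+Z] = Σ_s Σ_z (s+z) · P(S=s)P(Z=z)
 = 4·0.2805 + 7·0.2295 + 7·0.2695 + 10·0.2205
 = 1.122 + 1.6065 + 1.8865 + 2.205
 = 6.82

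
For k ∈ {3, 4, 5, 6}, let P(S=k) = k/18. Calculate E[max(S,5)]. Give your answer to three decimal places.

5.333

E[max(S,5)] = Σ max(s,5)·P(S=s)
 = 5·1/6 + 5·2/9 + 5·5/18 + 6·1/3
 = 5/6 + 10/9 + 25/18 + 2
 = 16/3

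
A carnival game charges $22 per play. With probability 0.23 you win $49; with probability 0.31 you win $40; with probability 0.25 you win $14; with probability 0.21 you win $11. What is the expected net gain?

E[payout] = 49·0.23 + 40·0.31 + 14·0.25 + 11·0.21
 = 11.27 + 12.4 + 3.5 + 2.31
 = 29.48
Net = 29.48 - 22 = 7.48

7.48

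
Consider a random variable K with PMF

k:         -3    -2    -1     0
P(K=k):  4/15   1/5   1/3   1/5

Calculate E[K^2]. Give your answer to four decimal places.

E[K^2] = Σ k^2·P(K=k)
 = 9·4/15 + 4·1/5 + 1·1/3 + 0·1/5
 = 12/5 + 4/5 + 1/3 + 0
 = 53/15

3.5333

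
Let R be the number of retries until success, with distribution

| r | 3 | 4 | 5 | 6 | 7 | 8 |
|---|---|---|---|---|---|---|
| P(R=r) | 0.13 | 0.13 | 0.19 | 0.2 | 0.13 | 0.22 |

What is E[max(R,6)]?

6.57

E[max(R,6)] = Σ max(r,6)·P(R=r)
 = 6·0.13 + 6·0.13 + 6·0.19 + 6·0.2 + 7·0.13 + 8·0.22
 = 0.78 + 0.78 + 1.14 + 1.2 + 0.91 + 1.76
 = 6.57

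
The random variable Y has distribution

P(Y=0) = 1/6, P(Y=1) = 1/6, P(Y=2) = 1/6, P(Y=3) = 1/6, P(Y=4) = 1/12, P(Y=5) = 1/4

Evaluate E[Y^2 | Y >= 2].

14.625

P(Y >= 2) = 1/6 + 1/6 + 1/12 + 1/4 = 2/3.
E[Y^2 | Y >= 2] = [4·1/6 + 9·1/6 + 16·1/12 + 25·1/4] / (2/3)
 = 39/4 / (2/3)
 = 117/8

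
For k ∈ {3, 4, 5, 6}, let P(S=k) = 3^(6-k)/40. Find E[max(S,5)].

5.025

E[max(S,5)] = Σ max(s,5)·P(S=s)
 = 5·27/40 + 5·9/40 + 5·3/40 + 6·1/40
 = 27/8 + 9/8 + 3/8 + 3/20
 = 201/40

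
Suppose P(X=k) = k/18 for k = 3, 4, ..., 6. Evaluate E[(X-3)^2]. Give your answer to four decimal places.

4.3333

E[(X-3)^2] = Σ (x-3)^2·P(X=x)
 = 0·1/6 + 1·2/9 + 4·5/18 + 9·1/3
 = 0 + 2/9 + 10/9 + 3
 = 13/3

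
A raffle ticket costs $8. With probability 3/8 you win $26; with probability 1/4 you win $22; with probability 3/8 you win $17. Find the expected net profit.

E[payout] = 26·3/8 + 22·1/4 + 17·3/8
 = 39/4 + 11/2 + 51/8
 = 173/8
Net = 173/8 - 8 = 109/8

13.625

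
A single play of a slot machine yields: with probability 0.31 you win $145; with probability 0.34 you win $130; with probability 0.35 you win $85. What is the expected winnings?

118.9

E[payout] = 145·0.31 + 130·0.34 + 85·0.35
 = 44.95 + 44.2 + 29.75
 = 118.9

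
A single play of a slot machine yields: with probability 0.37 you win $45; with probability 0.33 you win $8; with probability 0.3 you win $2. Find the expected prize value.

19.89

E[payout] = 45·0.37 + 8·0.33 + 2·0.3
 = 16.65 + 2.64 + 0.6
 = 19.89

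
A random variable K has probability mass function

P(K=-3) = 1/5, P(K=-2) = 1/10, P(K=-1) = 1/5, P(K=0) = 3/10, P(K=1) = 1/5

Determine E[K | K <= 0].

P(K <= 0) = 1/5 + 1/10 + 1/5 + 3/10 = 4/5.
E[K | K <= 0] = [(-3)·1/5 + (-2)·1/10 + (-1)·1/5 + 0·3/10] / (4/5)
 = -1 / (4/5)
 = -5/4

-1.25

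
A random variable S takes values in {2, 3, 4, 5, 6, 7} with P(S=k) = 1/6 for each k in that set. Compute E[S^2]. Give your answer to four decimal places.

23.1667

E[S^2] = Σ s^2·P(S=s)
 = 4·1/6 + 9·1/6 + 16·1/6 + 25·1/6 + 36·1/6 + 49·1/6
 = 2/3 + 3/2 + 8/3 + 25/6 + 6 + 49/6
 = 139/6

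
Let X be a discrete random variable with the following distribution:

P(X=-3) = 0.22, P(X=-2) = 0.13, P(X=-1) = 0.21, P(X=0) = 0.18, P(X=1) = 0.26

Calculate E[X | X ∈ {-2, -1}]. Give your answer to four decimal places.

-1.3824

P(X ∈ {-2, -1}) = 0.13 + 0.21 = 0.34.
E[X | X ∈ {-2, -1}] = [(-2)·0.13 + (-1)·0.21] / 0.34
 = -0.47 / 0.34
 = -47/34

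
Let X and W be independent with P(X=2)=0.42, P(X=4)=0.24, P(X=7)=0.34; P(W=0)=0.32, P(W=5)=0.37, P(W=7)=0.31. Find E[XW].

16.8036

E[XW] = Σ_x Σ_w xw · P(X=x)P(W=w)
 = 0·0.1344 + 10·0.1554 + 14·0.1302 + 0·0.0768 + 20·0.0888 + 28·0.0744 + 0·0.1088 + 35·0.1258 + 49·0.1054
 = 0 + 1.554 + 1.8228 + 0 + 1.776 + 2.0832 + 0 + 4.403 + 5.1646
 = 16.8036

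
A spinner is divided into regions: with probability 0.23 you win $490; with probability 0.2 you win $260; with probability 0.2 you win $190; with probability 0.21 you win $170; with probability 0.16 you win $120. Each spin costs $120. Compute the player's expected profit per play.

E[payout] = 490·0.23 + 260·0.2 + 190·0.2 + 170·0.21 + 120·0.16
 = 112.7 + 52 + 38 + 35.7 + 19.2
 = 257.6
Net = 257.6 - 120 = 137.6

137.6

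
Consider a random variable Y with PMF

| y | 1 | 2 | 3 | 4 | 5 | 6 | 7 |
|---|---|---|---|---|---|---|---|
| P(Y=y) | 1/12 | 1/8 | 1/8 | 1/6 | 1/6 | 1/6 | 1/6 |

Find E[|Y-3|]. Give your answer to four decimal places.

E[|Y-3|] = Σ |y-3|·P(Y=y)
 = 2·1/12 + 1·1/8 + 0·1/8 + 1·1/6 + 2·1/6 + 3·1/6 + 4·1/6
 = 1/6 + 1/8 + 0 + 1/6 + 1/3 + 1/2 + 2/3
 = 47/24

1.9583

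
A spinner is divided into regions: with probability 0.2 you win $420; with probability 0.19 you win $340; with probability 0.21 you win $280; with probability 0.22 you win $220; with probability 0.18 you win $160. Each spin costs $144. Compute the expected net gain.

140.6

E[payout] = 420·0.2 + 340·0.19 + 280·0.21 + 220·0.22 + 160·0.18
 = 84 + 64.6 + 58.8 + 48.4 + 28.8
 = 284.6
Net = 284.6 - 144 = 140.6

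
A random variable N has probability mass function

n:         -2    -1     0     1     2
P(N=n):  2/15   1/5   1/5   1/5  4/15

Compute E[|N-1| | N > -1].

P(N > -1) = 1/5 + 1/5 + 4/15 = 2/3.
E[|N-1| | N > -1] = [1·1/5 + 0·1/5 + 1·4/15] / (2/3)
 = 7/15 / (2/3)
 = 7/10

0.7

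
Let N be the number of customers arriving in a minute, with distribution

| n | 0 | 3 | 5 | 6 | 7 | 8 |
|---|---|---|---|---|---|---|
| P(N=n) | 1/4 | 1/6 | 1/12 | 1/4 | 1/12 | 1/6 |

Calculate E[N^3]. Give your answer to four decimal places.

E[N^3] = Σ n^3·P(N=n)
 = 0·1/4 + 27·1/6 + 125·1/12 + 216·1/4 + 343·1/12 + 512·1/6
 = 0 + 9/2 + 125/12 + 54 + 343/12 + 256/3
 = 1097/6

182.8333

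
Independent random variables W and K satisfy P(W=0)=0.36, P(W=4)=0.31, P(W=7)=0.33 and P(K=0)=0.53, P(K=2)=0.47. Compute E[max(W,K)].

E[max(W,K)] = Σ_w Σ_k max(w,k) · P(W=w)P(K=k)
 = 0·0.1908 + 2·0.1692 + 4·0.1643 + 4·0.1457 + 7·0.1749 + 7·0.1551
 = 0 + 0.3384 + 0.6572 + 0.5828 + 1.2243 + 1.0857
 = 3.8884

3.8884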